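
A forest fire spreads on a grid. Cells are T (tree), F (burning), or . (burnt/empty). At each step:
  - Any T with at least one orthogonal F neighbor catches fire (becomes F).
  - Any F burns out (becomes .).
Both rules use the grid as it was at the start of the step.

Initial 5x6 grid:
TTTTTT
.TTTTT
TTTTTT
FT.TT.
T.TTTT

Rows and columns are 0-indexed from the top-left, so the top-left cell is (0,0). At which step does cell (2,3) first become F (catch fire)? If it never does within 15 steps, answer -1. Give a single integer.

Step 1: cell (2,3)='T' (+3 fires, +1 burnt)
Step 2: cell (2,3)='T' (+1 fires, +3 burnt)
Step 3: cell (2,3)='T' (+2 fires, +1 burnt)
Step 4: cell (2,3)='F' (+3 fires, +2 burnt)
  -> target ignites at step 4
Step 5: cell (2,3)='.' (+5 fires, +3 burnt)
Step 6: cell (2,3)='.' (+5 fires, +5 burnt)
Step 7: cell (2,3)='.' (+4 fires, +5 burnt)
Step 8: cell (2,3)='.' (+2 fires, +4 burnt)
Step 9: cell (2,3)='.' (+0 fires, +2 burnt)
  fire out at step 9

4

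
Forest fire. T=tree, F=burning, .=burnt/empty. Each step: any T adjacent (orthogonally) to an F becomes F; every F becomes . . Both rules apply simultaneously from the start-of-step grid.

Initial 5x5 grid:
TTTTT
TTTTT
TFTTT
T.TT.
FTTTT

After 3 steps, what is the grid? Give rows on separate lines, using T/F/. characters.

Step 1: 5 trees catch fire, 2 burn out
  TTTTT
  TFTTT
  F.FTT
  F.TT.
  .FTTT
Step 2: 6 trees catch fire, 5 burn out
  TFTTT
  F.FTT
  ...FT
  ..FT.
  ..FTT
Step 3: 6 trees catch fire, 6 burn out
  F.FTT
  ...FT
  ....F
  ...F.
  ...FT

F.FTT
...FT
....F
...F.
...FT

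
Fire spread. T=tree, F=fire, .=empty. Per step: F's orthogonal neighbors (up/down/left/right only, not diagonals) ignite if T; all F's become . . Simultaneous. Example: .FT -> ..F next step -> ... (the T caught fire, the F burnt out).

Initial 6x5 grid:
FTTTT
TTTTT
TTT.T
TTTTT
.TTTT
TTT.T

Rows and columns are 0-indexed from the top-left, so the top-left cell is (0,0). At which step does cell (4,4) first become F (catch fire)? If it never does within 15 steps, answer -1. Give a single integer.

Step 1: cell (4,4)='T' (+2 fires, +1 burnt)
Step 2: cell (4,4)='T' (+3 fires, +2 burnt)
Step 3: cell (4,4)='T' (+4 fires, +3 burnt)
Step 4: cell (4,4)='T' (+4 fires, +4 burnt)
Step 5: cell (4,4)='T' (+3 fires, +4 burnt)
Step 6: cell (4,4)='T' (+4 fires, +3 burnt)
Step 7: cell (4,4)='T' (+4 fires, +4 burnt)
Step 8: cell (4,4)='F' (+1 fires, +4 burnt)
  -> target ignites at step 8
Step 9: cell (4,4)='.' (+1 fires, +1 burnt)
Step 10: cell (4,4)='.' (+0 fires, +1 burnt)
  fire out at step 10

8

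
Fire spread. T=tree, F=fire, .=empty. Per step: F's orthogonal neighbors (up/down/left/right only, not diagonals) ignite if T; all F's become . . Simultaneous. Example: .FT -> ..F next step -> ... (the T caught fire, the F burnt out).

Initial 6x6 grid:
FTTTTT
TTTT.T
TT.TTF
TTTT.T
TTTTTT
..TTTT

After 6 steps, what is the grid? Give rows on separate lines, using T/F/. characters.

Step 1: 5 trees catch fire, 2 burn out
  .FTTTT
  FTTT.F
  TT.TF.
  TTTT.F
  TTTTTT
  ..TTTT
Step 2: 6 trees catch fire, 5 burn out
  ..FTTF
  .FTT..
  FT.F..
  TTTT..
  TTTTTF
  ..TTTT
Step 3: 9 trees catch fire, 6 burn out
  ...FF.
  ..FF..
  .F....
  FTTF..
  TTTTF.
  ..TTTF
Step 4: 5 trees catch fire, 9 burn out
  ......
  ......
  ......
  .FF...
  FTTF..
  ..TTF.
Step 5: 3 trees catch fire, 5 burn out
  ......
  ......
  ......
  ......
  .FF...
  ..TF..
Step 6: 1 trees catch fire, 3 burn out
  ......
  ......
  ......
  ......
  ......
  ..F...

......
......
......
......
......
..F...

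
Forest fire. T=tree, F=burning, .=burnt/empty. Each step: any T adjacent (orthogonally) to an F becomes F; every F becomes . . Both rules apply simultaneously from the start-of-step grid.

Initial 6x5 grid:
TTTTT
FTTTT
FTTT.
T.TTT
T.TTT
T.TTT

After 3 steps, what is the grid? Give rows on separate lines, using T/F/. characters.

Step 1: 4 trees catch fire, 2 burn out
  FTTTT
  .FTTT
  .FTT.
  F.TTT
  T.TTT
  T.TTT
Step 2: 4 trees catch fire, 4 burn out
  .FTTT
  ..FTT
  ..FT.
  ..TTT
  F.TTT
  T.TTT
Step 3: 5 trees catch fire, 4 burn out
  ..FTT
  ...FT
  ...F.
  ..FTT
  ..TTT
  F.TTT

..FTT
...FT
...F.
..FTT
..TTT
F.TTT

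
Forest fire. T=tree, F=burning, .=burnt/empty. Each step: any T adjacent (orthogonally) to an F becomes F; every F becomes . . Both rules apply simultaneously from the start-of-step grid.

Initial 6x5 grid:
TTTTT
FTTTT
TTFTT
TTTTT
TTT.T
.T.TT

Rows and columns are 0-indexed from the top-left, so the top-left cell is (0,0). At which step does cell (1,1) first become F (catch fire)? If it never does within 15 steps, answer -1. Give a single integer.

Step 1: cell (1,1)='F' (+7 fires, +2 burnt)
  -> target ignites at step 1
Step 2: cell (1,1)='.' (+8 fires, +7 burnt)
Step 3: cell (1,1)='.' (+5 fires, +8 burnt)
Step 4: cell (1,1)='.' (+3 fires, +5 burnt)
Step 5: cell (1,1)='.' (+1 fires, +3 burnt)
Step 6: cell (1,1)='.' (+1 fires, +1 burnt)
Step 7: cell (1,1)='.' (+0 fires, +1 burnt)
  fire out at step 7

1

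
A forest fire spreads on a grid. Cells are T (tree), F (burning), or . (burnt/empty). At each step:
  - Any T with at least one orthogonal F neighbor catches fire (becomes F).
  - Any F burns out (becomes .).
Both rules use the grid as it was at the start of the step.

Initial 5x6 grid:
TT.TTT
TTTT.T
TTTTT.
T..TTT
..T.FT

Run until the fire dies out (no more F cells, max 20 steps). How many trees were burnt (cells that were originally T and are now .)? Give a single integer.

Step 1: +2 fires, +1 burnt (F count now 2)
Step 2: +3 fires, +2 burnt (F count now 3)
Step 3: +1 fires, +3 burnt (F count now 1)
Step 4: +2 fires, +1 burnt (F count now 2)
Step 5: +3 fires, +2 burnt (F count now 3)
Step 6: +3 fires, +3 burnt (F count now 3)
Step 7: +4 fires, +3 burnt (F count now 4)
Step 8: +2 fires, +4 burnt (F count now 2)
Step 9: +0 fires, +2 burnt (F count now 0)
Fire out after step 9
Initially T: 21, now '.': 29
Total burnt (originally-T cells now '.'): 20

Answer: 20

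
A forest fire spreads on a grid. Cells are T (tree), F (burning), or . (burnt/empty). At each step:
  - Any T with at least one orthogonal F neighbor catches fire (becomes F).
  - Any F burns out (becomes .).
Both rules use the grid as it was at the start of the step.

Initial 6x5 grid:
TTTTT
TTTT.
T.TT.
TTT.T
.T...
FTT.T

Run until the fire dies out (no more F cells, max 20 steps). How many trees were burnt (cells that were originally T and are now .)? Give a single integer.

Answer: 18

Derivation:
Step 1: +1 fires, +1 burnt (F count now 1)
Step 2: +2 fires, +1 burnt (F count now 2)
Step 3: +1 fires, +2 burnt (F count now 1)
Step 4: +2 fires, +1 burnt (F count now 2)
Step 5: +2 fires, +2 burnt (F count now 2)
Step 6: +3 fires, +2 burnt (F count now 3)
Step 7: +4 fires, +3 burnt (F count now 4)
Step 8: +2 fires, +4 burnt (F count now 2)
Step 9: +1 fires, +2 burnt (F count now 1)
Step 10: +0 fires, +1 burnt (F count now 0)
Fire out after step 10
Initially T: 20, now '.': 28
Total burnt (originally-T cells now '.'): 18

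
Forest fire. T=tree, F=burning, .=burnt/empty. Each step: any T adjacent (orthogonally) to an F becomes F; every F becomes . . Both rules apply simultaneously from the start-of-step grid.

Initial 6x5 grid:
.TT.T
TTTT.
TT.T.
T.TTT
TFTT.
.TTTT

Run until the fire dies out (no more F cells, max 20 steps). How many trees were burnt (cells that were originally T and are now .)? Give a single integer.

Step 1: +3 fires, +1 burnt (F count now 3)
Step 2: +4 fires, +3 burnt (F count now 4)
Step 3: +3 fires, +4 burnt (F count now 3)
Step 4: +5 fires, +3 burnt (F count now 5)
Step 5: +2 fires, +5 burnt (F count now 2)
Step 6: +2 fires, +2 burnt (F count now 2)
Step 7: +1 fires, +2 burnt (F count now 1)
Step 8: +0 fires, +1 burnt (F count now 0)
Fire out after step 8
Initially T: 21, now '.': 29
Total burnt (originally-T cells now '.'): 20

Answer: 20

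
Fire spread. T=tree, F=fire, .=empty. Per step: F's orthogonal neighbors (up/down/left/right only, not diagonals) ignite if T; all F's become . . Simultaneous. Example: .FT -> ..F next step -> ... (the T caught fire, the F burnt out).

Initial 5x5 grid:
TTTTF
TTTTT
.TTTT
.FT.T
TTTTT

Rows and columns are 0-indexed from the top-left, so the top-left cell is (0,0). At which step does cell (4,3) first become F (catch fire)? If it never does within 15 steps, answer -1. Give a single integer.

Step 1: cell (4,3)='T' (+5 fires, +2 burnt)
Step 2: cell (4,3)='T' (+7 fires, +5 burnt)
Step 3: cell (4,3)='F' (+6 fires, +7 burnt)
  -> target ignites at step 3
Step 4: cell (4,3)='.' (+2 fires, +6 burnt)
Step 5: cell (4,3)='.' (+0 fires, +2 burnt)
  fire out at step 5

3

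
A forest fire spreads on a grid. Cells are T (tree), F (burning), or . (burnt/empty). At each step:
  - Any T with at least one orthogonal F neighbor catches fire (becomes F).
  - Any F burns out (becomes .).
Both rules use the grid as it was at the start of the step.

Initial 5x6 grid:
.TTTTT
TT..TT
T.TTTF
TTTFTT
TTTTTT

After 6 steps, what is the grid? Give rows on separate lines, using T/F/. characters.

Step 1: 7 trees catch fire, 2 burn out
  .TTTTT
  TT..TF
  T.TFF.
  TTF.FF
  TTTFTT
Step 2: 7 trees catch fire, 7 burn out
  .TTTTF
  TT..F.
  T.F...
  TF....
  TTF.FF
Step 3: 3 trees catch fire, 7 burn out
  .TTTF.
  TT....
  T.....
  F.....
  TF....
Step 4: 3 trees catch fire, 3 burn out
  .TTF..
  TT....
  F.....
  ......
  F.....
Step 5: 2 trees catch fire, 3 burn out
  .TF...
  FT....
  ......
  ......
  ......
Step 6: 2 trees catch fire, 2 burn out
  .F....
  .F....
  ......
  ......
  ......

.F....
.F....
......
......
......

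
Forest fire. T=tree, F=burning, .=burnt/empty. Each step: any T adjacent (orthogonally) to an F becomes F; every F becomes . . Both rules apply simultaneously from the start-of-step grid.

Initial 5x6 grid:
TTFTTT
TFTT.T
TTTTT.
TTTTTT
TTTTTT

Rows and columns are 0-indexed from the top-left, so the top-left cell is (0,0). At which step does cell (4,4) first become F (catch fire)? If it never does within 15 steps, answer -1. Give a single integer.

Step 1: cell (4,4)='T' (+5 fires, +2 burnt)
Step 2: cell (4,4)='T' (+6 fires, +5 burnt)
Step 3: cell (4,4)='T' (+5 fires, +6 burnt)
Step 4: cell (4,4)='T' (+5 fires, +5 burnt)
Step 5: cell (4,4)='T' (+2 fires, +5 burnt)
Step 6: cell (4,4)='F' (+2 fires, +2 burnt)
  -> target ignites at step 6
Step 7: cell (4,4)='.' (+1 fires, +2 burnt)
Step 8: cell (4,4)='.' (+0 fires, +1 burnt)
  fire out at step 8

6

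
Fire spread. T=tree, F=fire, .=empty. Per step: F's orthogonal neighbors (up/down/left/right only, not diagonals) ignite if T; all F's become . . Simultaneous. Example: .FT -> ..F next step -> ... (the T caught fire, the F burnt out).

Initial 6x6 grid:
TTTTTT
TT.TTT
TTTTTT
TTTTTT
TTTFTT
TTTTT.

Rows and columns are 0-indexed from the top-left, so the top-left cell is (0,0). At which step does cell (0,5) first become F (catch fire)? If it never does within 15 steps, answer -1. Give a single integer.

Step 1: cell (0,5)='T' (+4 fires, +1 burnt)
Step 2: cell (0,5)='T' (+7 fires, +4 burnt)
Step 3: cell (0,5)='T' (+7 fires, +7 burnt)
Step 4: cell (0,5)='T' (+6 fires, +7 burnt)
Step 5: cell (0,5)='T' (+5 fires, +6 burnt)
Step 6: cell (0,5)='F' (+3 fires, +5 burnt)
  -> target ignites at step 6
Step 7: cell (0,5)='.' (+1 fires, +3 burnt)
Step 8: cell (0,5)='.' (+0 fires, +1 burnt)
  fire out at step 8

6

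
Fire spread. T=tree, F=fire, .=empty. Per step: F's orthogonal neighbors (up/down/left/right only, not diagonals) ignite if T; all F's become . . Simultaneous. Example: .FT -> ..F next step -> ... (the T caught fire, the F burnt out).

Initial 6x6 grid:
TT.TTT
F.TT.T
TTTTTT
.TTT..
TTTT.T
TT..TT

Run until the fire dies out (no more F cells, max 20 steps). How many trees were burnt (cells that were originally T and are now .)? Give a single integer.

Step 1: +2 fires, +1 burnt (F count now 2)
Step 2: +2 fires, +2 burnt (F count now 2)
Step 3: +2 fires, +2 burnt (F count now 2)
Step 4: +4 fires, +2 burnt (F count now 4)
Step 5: +6 fires, +4 burnt (F count now 6)
Step 6: +4 fires, +6 burnt (F count now 4)
Step 7: +2 fires, +4 burnt (F count now 2)
Step 8: +1 fires, +2 burnt (F count now 1)
Step 9: +0 fires, +1 burnt (F count now 0)
Fire out after step 9
Initially T: 26, now '.': 33
Total burnt (originally-T cells now '.'): 23

Answer: 23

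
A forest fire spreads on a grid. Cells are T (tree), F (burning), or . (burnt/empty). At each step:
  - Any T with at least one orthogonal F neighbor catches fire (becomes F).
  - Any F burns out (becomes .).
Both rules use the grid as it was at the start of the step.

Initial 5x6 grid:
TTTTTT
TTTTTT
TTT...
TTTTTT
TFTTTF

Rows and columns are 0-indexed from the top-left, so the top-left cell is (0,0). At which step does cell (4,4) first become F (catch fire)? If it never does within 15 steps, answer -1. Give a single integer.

Step 1: cell (4,4)='F' (+5 fires, +2 burnt)
  -> target ignites at step 1
Step 2: cell (4,4)='.' (+5 fires, +5 burnt)
Step 3: cell (4,4)='.' (+4 fires, +5 burnt)
Step 4: cell (4,4)='.' (+3 fires, +4 burnt)
Step 5: cell (4,4)='.' (+3 fires, +3 burnt)
Step 6: cell (4,4)='.' (+2 fires, +3 burnt)
Step 7: cell (4,4)='.' (+2 fires, +2 burnt)
Step 8: cell (4,4)='.' (+1 fires, +2 burnt)
Step 9: cell (4,4)='.' (+0 fires, +1 burnt)
  fire out at step 9

1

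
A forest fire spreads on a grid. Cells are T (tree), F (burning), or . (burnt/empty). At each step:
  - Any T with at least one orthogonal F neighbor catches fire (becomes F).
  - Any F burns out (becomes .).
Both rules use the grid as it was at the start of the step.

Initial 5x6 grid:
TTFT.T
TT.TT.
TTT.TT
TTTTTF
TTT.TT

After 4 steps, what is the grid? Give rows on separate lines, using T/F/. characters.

Step 1: 5 trees catch fire, 2 burn out
  TF.F.T
  TT.TT.
  TTT.TF
  TTTTF.
  TTT.TF
Step 2: 6 trees catch fire, 5 burn out
  F....T
  TF.FT.
  TTT.F.
  TTTF..
  TTT.F.
Step 3: 4 trees catch fire, 6 burn out
  .....T
  F...F.
  TFT...
  TTF...
  TTT...
Step 4: 4 trees catch fire, 4 burn out
  .....T
  ......
  F.F...
  TF....
  TTF...

.....T
......
F.F...
TF....
TTF...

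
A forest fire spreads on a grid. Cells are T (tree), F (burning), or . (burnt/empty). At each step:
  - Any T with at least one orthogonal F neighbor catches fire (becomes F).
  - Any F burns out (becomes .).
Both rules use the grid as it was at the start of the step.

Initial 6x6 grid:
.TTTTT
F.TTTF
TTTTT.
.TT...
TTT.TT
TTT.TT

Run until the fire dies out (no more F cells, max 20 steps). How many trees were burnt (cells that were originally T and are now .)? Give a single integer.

Answer: 21

Derivation:
Step 1: +3 fires, +2 burnt (F count now 3)
Step 2: +4 fires, +3 burnt (F count now 4)
Step 3: +5 fires, +4 burnt (F count now 5)
Step 4: +3 fires, +5 burnt (F count now 3)
Step 5: +4 fires, +3 burnt (F count now 4)
Step 6: +2 fires, +4 burnt (F count now 2)
Step 7: +0 fires, +2 burnt (F count now 0)
Fire out after step 7
Initially T: 25, now '.': 32
Total burnt (originally-T cells now '.'): 21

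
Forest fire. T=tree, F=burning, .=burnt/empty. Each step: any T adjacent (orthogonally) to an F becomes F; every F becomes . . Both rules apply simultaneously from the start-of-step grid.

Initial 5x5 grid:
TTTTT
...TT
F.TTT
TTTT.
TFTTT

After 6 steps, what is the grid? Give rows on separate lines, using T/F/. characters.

Step 1: 4 trees catch fire, 2 burn out
  TTTTT
  ...TT
  ..TTT
  FFTT.
  F.FTT
Step 2: 2 trees catch fire, 4 burn out
  TTTTT
  ...TT
  ..TTT
  ..FT.
  ...FT
Step 3: 3 trees catch fire, 2 burn out
  TTTTT
  ...TT
  ..FTT
  ...F.
  ....F
Step 4: 1 trees catch fire, 3 burn out
  TTTTT
  ...TT
  ...FT
  .....
  .....
Step 5: 2 trees catch fire, 1 burn out
  TTTTT
  ...FT
  ....F
  .....
  .....
Step 6: 2 trees catch fire, 2 burn out
  TTTFT
  ....F
  .....
  .....
  .....

TTTFT
....F
.....
.....
.....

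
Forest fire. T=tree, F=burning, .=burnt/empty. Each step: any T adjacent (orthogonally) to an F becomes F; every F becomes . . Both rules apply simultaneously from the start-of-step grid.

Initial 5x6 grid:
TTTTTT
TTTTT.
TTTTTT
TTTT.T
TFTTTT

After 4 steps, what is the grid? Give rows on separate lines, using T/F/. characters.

Step 1: 3 trees catch fire, 1 burn out
  TTTTTT
  TTTTT.
  TTTTTT
  TFTT.T
  F.FTTT
Step 2: 4 trees catch fire, 3 burn out
  TTTTTT
  TTTTT.
  TFTTTT
  F.FT.T
  ...FTT
Step 3: 5 trees catch fire, 4 burn out
  TTTTTT
  TFTTT.
  F.FTTT
  ...F.T
  ....FT
Step 4: 5 trees catch fire, 5 burn out
  TFTTTT
  F.FTT.
  ...FTT
  .....T
  .....F

TFTTTT
F.FTT.
...FTT
.....T
.....F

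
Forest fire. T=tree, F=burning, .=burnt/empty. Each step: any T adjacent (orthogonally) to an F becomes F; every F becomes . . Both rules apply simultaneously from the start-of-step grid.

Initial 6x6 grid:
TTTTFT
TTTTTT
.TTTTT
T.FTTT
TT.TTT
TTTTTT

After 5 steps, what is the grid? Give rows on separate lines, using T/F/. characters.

Step 1: 5 trees catch fire, 2 burn out
  TTTF.F
  TTTTFT
  .TFTTT
  T..FTT
  TT.TTT
  TTTTTT
Step 2: 9 trees catch fire, 5 burn out
  TTF...
  TTFF.F
  .F.FFT
  T...FT
  TT.FTT
  TTTTTT
Step 3: 6 trees catch fire, 9 burn out
  TF....
  TF....
  .....F
  T....F
  TT..FT
  TTTFTT
Step 4: 5 trees catch fire, 6 burn out
  F.....
  F.....
  ......
  T.....
  TT...F
  TTF.FT
Step 5: 2 trees catch fire, 5 burn out
  ......
  ......
  ......
  T.....
  TT....
  TF...F

......
......
......
T.....
TT....
TF...F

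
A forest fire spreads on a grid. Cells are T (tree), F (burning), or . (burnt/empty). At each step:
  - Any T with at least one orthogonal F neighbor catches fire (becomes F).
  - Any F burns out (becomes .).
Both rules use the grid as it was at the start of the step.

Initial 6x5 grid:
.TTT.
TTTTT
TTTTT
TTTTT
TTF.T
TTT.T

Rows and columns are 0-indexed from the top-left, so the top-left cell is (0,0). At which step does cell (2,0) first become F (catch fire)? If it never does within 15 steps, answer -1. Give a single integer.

Step 1: cell (2,0)='T' (+3 fires, +1 burnt)
Step 2: cell (2,0)='T' (+5 fires, +3 burnt)
Step 3: cell (2,0)='T' (+6 fires, +5 burnt)
Step 4: cell (2,0)='F' (+6 fires, +6 burnt)
  -> target ignites at step 4
Step 5: cell (2,0)='.' (+5 fires, +6 burnt)
Step 6: cell (2,0)='.' (+0 fires, +5 burnt)
  fire out at step 6

4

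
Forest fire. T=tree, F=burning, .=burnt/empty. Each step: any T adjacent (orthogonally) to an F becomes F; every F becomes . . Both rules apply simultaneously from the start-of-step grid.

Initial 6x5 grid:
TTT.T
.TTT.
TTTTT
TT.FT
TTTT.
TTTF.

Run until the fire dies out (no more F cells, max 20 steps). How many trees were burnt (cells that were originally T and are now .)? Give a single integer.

Answer: 21

Derivation:
Step 1: +4 fires, +2 burnt (F count now 4)
Step 2: +5 fires, +4 burnt (F count now 5)
Step 3: +4 fires, +5 burnt (F count now 4)
Step 4: +5 fires, +4 burnt (F count now 5)
Step 5: +2 fires, +5 burnt (F count now 2)
Step 6: +1 fires, +2 burnt (F count now 1)
Step 7: +0 fires, +1 burnt (F count now 0)
Fire out after step 7
Initially T: 22, now '.': 29
Total burnt (originally-T cells now '.'): 21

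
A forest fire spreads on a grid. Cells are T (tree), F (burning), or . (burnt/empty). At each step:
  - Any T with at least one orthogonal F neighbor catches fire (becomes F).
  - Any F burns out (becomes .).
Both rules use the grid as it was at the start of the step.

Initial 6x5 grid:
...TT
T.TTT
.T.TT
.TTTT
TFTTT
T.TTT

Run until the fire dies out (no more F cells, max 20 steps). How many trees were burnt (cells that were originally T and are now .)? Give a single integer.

Step 1: +3 fires, +1 burnt (F count now 3)
Step 2: +5 fires, +3 burnt (F count now 5)
Step 3: +3 fires, +5 burnt (F count now 3)
Step 4: +3 fires, +3 burnt (F count now 3)
Step 5: +2 fires, +3 burnt (F count now 2)
Step 6: +3 fires, +2 burnt (F count now 3)
Step 7: +1 fires, +3 burnt (F count now 1)
Step 8: +0 fires, +1 burnt (F count now 0)
Fire out after step 8
Initially T: 21, now '.': 29
Total burnt (originally-T cells now '.'): 20

Answer: 20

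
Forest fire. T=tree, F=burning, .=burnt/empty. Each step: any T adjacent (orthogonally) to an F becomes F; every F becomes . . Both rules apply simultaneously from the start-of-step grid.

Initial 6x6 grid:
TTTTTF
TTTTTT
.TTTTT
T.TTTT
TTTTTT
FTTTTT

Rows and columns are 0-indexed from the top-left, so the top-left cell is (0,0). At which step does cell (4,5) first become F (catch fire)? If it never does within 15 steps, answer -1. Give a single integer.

Step 1: cell (4,5)='T' (+4 fires, +2 burnt)
Step 2: cell (4,5)='T' (+6 fires, +4 burnt)
Step 3: cell (4,5)='T' (+6 fires, +6 burnt)
Step 4: cell (4,5)='F' (+8 fires, +6 burnt)
  -> target ignites at step 4
Step 5: cell (4,5)='.' (+6 fires, +8 burnt)
Step 6: cell (4,5)='.' (+2 fires, +6 burnt)
Step 7: cell (4,5)='.' (+0 fires, +2 burnt)
  fire out at step 7

4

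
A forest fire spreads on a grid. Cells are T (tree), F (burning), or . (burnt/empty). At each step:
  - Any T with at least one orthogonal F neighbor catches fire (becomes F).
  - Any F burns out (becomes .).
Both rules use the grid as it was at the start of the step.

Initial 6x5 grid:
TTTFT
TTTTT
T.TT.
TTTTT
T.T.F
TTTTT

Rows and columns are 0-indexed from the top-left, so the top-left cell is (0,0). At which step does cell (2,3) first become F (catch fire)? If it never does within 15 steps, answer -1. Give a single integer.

Step 1: cell (2,3)='T' (+5 fires, +2 burnt)
Step 2: cell (2,3)='F' (+6 fires, +5 burnt)
  -> target ignites at step 2
Step 3: cell (2,3)='.' (+5 fires, +6 burnt)
Step 4: cell (2,3)='.' (+4 fires, +5 burnt)
Step 5: cell (2,3)='.' (+3 fires, +4 burnt)
Step 6: cell (2,3)='.' (+1 fires, +3 burnt)
Step 7: cell (2,3)='.' (+0 fires, +1 burnt)
  fire out at step 7

2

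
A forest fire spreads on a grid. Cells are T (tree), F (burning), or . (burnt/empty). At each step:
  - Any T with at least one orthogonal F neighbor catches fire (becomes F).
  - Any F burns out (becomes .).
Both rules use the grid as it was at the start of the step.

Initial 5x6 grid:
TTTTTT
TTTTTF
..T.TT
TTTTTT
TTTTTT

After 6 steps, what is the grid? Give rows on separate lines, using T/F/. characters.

Step 1: 3 trees catch fire, 1 burn out
  TTTTTF
  TTTTF.
  ..T.TF
  TTTTTT
  TTTTTT
Step 2: 4 trees catch fire, 3 burn out
  TTTTF.
  TTTF..
  ..T.F.
  TTTTTF
  TTTTTT
Step 3: 4 trees catch fire, 4 burn out
  TTTF..
  TTF...
  ..T...
  TTTTF.
  TTTTTF
Step 4: 5 trees catch fire, 4 burn out
  TTF...
  TF....
  ..F...
  TTTF..
  TTTTF.
Step 5: 4 trees catch fire, 5 burn out
  TF....
  F.....
  ......
  TTF...
  TTTF..
Step 6: 3 trees catch fire, 4 burn out
  F.....
  ......
  ......
  TF....
  TTF...

F.....
......
......
TF....
TTF...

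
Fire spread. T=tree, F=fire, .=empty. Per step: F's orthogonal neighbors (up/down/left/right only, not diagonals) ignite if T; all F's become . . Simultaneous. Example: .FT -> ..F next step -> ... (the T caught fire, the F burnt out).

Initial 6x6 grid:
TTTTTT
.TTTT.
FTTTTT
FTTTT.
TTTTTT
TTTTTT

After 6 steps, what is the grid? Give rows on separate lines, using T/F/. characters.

Step 1: 3 trees catch fire, 2 burn out
  TTTTTT
  .TTTT.
  .FTTTT
  .FTTT.
  FTTTTT
  TTTTTT
Step 2: 5 trees catch fire, 3 burn out
  TTTTTT
  .FTTT.
  ..FTTT
  ..FTT.
  .FTTTT
  FTTTTT
Step 3: 6 trees catch fire, 5 burn out
  TFTTTT
  ..FTT.
  ...FTT
  ...FT.
  ..FTTT
  .FTTTT
Step 4: 7 trees catch fire, 6 burn out
  F.FTTT
  ...FT.
  ....FT
  ....F.
  ...FTT
  ..FTTT
Step 5: 5 trees catch fire, 7 burn out
  ...FTT
  ....F.
  .....F
  ......
  ....FT
  ...FTT
Step 6: 3 trees catch fire, 5 burn out
  ....FT
  ......
  ......
  ......
  .....F
  ....FT

....FT
......
......
......
.....F
....FT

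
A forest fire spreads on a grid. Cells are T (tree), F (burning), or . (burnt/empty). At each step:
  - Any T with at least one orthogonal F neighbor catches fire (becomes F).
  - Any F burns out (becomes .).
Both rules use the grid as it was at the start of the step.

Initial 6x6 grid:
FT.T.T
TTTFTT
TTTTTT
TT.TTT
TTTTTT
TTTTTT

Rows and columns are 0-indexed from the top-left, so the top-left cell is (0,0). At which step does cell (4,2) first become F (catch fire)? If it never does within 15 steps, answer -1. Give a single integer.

Step 1: cell (4,2)='T' (+6 fires, +2 burnt)
Step 2: cell (4,2)='T' (+6 fires, +6 burnt)
Step 3: cell (4,2)='T' (+6 fires, +6 burnt)
Step 4: cell (4,2)='F' (+6 fires, +6 burnt)
  -> target ignites at step 4
Step 5: cell (4,2)='.' (+5 fires, +6 burnt)
Step 6: cell (4,2)='.' (+2 fires, +5 burnt)
Step 7: cell (4,2)='.' (+0 fires, +2 burnt)
  fire out at step 7

4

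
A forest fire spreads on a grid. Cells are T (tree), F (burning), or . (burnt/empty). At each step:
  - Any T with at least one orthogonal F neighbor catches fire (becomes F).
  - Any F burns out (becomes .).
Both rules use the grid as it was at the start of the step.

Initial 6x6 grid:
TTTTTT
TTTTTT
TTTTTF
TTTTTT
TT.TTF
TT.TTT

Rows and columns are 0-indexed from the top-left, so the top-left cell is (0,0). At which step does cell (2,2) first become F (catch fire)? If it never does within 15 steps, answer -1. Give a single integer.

Step 1: cell (2,2)='T' (+5 fires, +2 burnt)
Step 2: cell (2,2)='T' (+6 fires, +5 burnt)
Step 3: cell (2,2)='F' (+5 fires, +6 burnt)
  -> target ignites at step 3
Step 4: cell (2,2)='.' (+4 fires, +5 burnt)
Step 5: cell (2,2)='.' (+4 fires, +4 burnt)
Step 6: cell (2,2)='.' (+4 fires, +4 burnt)
Step 7: cell (2,2)='.' (+3 fires, +4 burnt)
Step 8: cell (2,2)='.' (+1 fires, +3 burnt)
Step 9: cell (2,2)='.' (+0 fires, +1 burnt)
  fire out at step 9

3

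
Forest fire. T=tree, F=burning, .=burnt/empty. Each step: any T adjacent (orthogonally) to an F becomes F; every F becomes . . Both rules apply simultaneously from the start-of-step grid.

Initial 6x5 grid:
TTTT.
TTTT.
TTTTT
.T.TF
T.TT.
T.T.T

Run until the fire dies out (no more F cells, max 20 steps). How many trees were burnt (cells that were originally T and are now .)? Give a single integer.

Step 1: +2 fires, +1 burnt (F count now 2)
Step 2: +2 fires, +2 burnt (F count now 2)
Step 3: +3 fires, +2 burnt (F count now 3)
Step 4: +4 fires, +3 burnt (F count now 4)
Step 5: +4 fires, +4 burnt (F count now 4)
Step 6: +2 fires, +4 burnt (F count now 2)
Step 7: +1 fires, +2 burnt (F count now 1)
Step 8: +0 fires, +1 burnt (F count now 0)
Fire out after step 8
Initially T: 21, now '.': 27
Total burnt (originally-T cells now '.'): 18

Answer: 18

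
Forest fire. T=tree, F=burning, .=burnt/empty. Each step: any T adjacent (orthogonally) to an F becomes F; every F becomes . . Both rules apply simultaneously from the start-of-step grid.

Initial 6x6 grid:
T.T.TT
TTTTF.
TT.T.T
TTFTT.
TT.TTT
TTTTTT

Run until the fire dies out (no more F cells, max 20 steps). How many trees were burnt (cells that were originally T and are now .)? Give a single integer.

Answer: 26

Derivation:
Step 1: +4 fires, +2 burnt (F count now 4)
Step 2: +8 fires, +4 burnt (F count now 8)
Step 3: +7 fires, +8 burnt (F count now 7)
Step 4: +5 fires, +7 burnt (F count now 5)
Step 5: +2 fires, +5 burnt (F count now 2)
Step 6: +0 fires, +2 burnt (F count now 0)
Fire out after step 6
Initially T: 27, now '.': 35
Total burnt (originally-T cells now '.'): 26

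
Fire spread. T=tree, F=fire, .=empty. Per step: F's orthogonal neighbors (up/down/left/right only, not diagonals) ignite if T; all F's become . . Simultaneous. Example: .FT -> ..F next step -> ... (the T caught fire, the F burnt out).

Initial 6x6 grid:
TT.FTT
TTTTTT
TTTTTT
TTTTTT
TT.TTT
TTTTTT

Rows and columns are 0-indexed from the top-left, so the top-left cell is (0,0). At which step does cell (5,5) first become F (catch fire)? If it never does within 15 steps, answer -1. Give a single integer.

Step 1: cell (5,5)='T' (+2 fires, +1 burnt)
Step 2: cell (5,5)='T' (+4 fires, +2 burnt)
Step 3: cell (5,5)='T' (+5 fires, +4 burnt)
Step 4: cell (5,5)='T' (+7 fires, +5 burnt)
Step 5: cell (5,5)='T' (+6 fires, +7 burnt)
Step 6: cell (5,5)='T' (+5 fires, +6 burnt)
Step 7: cell (5,5)='F' (+3 fires, +5 burnt)
  -> target ignites at step 7
Step 8: cell (5,5)='.' (+1 fires, +3 burnt)
Step 9: cell (5,5)='.' (+0 fires, +1 burnt)
  fire out at step 9

7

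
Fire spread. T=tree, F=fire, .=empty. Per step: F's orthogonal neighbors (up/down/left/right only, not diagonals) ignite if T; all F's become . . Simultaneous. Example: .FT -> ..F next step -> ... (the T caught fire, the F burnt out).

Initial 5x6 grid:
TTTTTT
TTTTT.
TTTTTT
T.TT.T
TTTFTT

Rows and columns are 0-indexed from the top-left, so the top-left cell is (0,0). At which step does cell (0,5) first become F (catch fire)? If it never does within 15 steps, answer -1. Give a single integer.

Step 1: cell (0,5)='T' (+3 fires, +1 burnt)
Step 2: cell (0,5)='T' (+4 fires, +3 burnt)
Step 3: cell (0,5)='T' (+5 fires, +4 burnt)
Step 4: cell (0,5)='T' (+6 fires, +5 burnt)
Step 5: cell (0,5)='T' (+4 fires, +6 burnt)
Step 6: cell (0,5)='F' (+3 fires, +4 burnt)
  -> target ignites at step 6
Step 7: cell (0,5)='.' (+1 fires, +3 burnt)
Step 8: cell (0,5)='.' (+0 fires, +1 burnt)
  fire out at step 8

6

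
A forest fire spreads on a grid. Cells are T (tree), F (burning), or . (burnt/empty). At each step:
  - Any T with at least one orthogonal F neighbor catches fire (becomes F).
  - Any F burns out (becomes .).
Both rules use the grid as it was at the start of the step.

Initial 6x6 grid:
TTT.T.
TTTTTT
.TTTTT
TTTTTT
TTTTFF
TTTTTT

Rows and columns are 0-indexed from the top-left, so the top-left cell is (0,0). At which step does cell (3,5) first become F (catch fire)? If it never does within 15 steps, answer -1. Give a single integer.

Step 1: cell (3,5)='F' (+5 fires, +2 burnt)
  -> target ignites at step 1
Step 2: cell (3,5)='.' (+5 fires, +5 burnt)
Step 3: cell (3,5)='.' (+6 fires, +5 burnt)
Step 4: cell (3,5)='.' (+6 fires, +6 burnt)
Step 5: cell (3,5)='.' (+4 fires, +6 burnt)
Step 6: cell (3,5)='.' (+2 fires, +4 burnt)
Step 7: cell (3,5)='.' (+2 fires, +2 burnt)
Step 8: cell (3,5)='.' (+1 fires, +2 burnt)
Step 9: cell (3,5)='.' (+0 fires, +1 burnt)
  fire out at step 9

1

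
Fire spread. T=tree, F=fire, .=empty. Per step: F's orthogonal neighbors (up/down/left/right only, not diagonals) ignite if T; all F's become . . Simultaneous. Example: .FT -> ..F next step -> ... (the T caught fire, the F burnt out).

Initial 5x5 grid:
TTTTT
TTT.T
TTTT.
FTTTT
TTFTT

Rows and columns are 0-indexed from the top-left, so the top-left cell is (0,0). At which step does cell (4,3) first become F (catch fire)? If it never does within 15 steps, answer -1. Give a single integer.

Step 1: cell (4,3)='F' (+6 fires, +2 burnt)
  -> target ignites at step 1
Step 2: cell (4,3)='.' (+5 fires, +6 burnt)
Step 3: cell (4,3)='.' (+5 fires, +5 burnt)
Step 4: cell (4,3)='.' (+2 fires, +5 burnt)
Step 5: cell (4,3)='.' (+1 fires, +2 burnt)
Step 6: cell (4,3)='.' (+1 fires, +1 burnt)
Step 7: cell (4,3)='.' (+1 fires, +1 burnt)
Step 8: cell (4,3)='.' (+0 fires, +1 burnt)
  fire out at step 8

1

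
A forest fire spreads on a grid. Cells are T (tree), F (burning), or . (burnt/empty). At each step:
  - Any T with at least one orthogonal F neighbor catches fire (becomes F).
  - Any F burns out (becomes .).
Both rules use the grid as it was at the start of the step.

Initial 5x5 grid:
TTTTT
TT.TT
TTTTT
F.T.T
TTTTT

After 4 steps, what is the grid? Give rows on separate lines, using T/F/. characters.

Step 1: 2 trees catch fire, 1 burn out
  TTTTT
  TT.TT
  FTTTT
  ..T.T
  FTTTT
Step 2: 3 trees catch fire, 2 burn out
  TTTTT
  FT.TT
  .FTTT
  ..T.T
  .FTTT
Step 3: 4 trees catch fire, 3 burn out
  FTTTT
  .F.TT
  ..FTT
  ..T.T
  ..FTT
Step 4: 4 trees catch fire, 4 burn out
  .FTTT
  ...TT
  ...FT
  ..F.T
  ...FT

.FTTT
...TT
...FT
..F.T
...FT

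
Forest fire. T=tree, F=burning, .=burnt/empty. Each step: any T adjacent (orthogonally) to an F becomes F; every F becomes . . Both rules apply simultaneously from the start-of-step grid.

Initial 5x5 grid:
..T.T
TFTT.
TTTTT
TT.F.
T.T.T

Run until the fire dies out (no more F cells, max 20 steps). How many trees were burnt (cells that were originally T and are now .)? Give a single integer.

Step 1: +4 fires, +2 burnt (F count now 4)
Step 2: +6 fires, +4 burnt (F count now 6)
Step 3: +1 fires, +6 burnt (F count now 1)
Step 4: +1 fires, +1 burnt (F count now 1)
Step 5: +0 fires, +1 burnt (F count now 0)
Fire out after step 5
Initially T: 15, now '.': 22
Total burnt (originally-T cells now '.'): 12

Answer: 12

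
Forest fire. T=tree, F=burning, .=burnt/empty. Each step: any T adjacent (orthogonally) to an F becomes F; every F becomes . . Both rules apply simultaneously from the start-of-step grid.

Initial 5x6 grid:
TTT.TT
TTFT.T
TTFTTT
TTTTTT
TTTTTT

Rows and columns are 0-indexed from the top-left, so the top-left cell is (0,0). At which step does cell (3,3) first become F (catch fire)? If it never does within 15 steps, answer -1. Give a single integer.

Step 1: cell (3,3)='T' (+6 fires, +2 burnt)
Step 2: cell (3,3)='F' (+7 fires, +6 burnt)
  -> target ignites at step 2
Step 3: cell (3,3)='.' (+6 fires, +7 burnt)
Step 4: cell (3,3)='.' (+4 fires, +6 burnt)
Step 5: cell (3,3)='.' (+2 fires, +4 burnt)
Step 6: cell (3,3)='.' (+1 fires, +2 burnt)
Step 7: cell (3,3)='.' (+0 fires, +1 burnt)
  fire out at step 7

2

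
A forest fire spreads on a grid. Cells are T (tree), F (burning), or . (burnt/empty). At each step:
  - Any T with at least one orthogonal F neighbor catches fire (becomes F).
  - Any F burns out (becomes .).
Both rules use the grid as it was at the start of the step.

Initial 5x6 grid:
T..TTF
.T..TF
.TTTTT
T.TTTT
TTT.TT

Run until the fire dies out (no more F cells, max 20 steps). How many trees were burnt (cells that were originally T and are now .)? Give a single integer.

Step 1: +3 fires, +2 burnt (F count now 3)
Step 2: +3 fires, +3 burnt (F count now 3)
Step 3: +3 fires, +3 burnt (F count now 3)
Step 4: +3 fires, +3 burnt (F count now 3)
Step 5: +2 fires, +3 burnt (F count now 2)
Step 6: +2 fires, +2 burnt (F count now 2)
Step 7: +1 fires, +2 burnt (F count now 1)
Step 8: +1 fires, +1 burnt (F count now 1)
Step 9: +1 fires, +1 burnt (F count now 1)
Step 10: +0 fires, +1 burnt (F count now 0)
Fire out after step 10
Initially T: 20, now '.': 29
Total burnt (originally-T cells now '.'): 19

Answer: 19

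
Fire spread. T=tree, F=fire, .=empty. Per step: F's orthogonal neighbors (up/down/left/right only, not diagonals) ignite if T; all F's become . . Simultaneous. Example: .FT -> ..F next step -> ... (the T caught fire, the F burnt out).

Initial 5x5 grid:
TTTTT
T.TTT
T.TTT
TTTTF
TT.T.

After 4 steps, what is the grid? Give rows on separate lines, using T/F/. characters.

Step 1: 2 trees catch fire, 1 burn out
  TTTTT
  T.TTT
  T.TTF
  TTTF.
  TT.T.
Step 2: 4 trees catch fire, 2 burn out
  TTTTT
  T.TTF
  T.TF.
  TTF..
  TT.F.
Step 3: 4 trees catch fire, 4 burn out
  TTTTF
  T.TF.
  T.F..
  TF...
  TT...
Step 4: 4 trees catch fire, 4 burn out
  TTTF.
  T.F..
  T....
  F....
  TF...

TTTF.
T.F..
T....
F....
TF...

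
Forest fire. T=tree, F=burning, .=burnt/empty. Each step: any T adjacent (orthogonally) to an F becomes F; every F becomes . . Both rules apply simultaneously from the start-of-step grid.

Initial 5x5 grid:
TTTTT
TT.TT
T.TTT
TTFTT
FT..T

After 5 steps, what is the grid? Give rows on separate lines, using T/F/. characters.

Step 1: 5 trees catch fire, 2 burn out
  TTTTT
  TT.TT
  T.FTT
  FF.FT
  .F..T
Step 2: 3 trees catch fire, 5 burn out
  TTTTT
  TT.TT
  F..FT
  ....F
  ....T
Step 3: 4 trees catch fire, 3 burn out
  TTTTT
  FT.FT
  ....F
  .....
  ....F
Step 4: 4 trees catch fire, 4 burn out
  FTTFT
  .F..F
  .....
  .....
  .....
Step 5: 3 trees catch fire, 4 burn out
  .FF.F
  .....
  .....
  .....
  .....

.FF.F
.....
.....
.....
.....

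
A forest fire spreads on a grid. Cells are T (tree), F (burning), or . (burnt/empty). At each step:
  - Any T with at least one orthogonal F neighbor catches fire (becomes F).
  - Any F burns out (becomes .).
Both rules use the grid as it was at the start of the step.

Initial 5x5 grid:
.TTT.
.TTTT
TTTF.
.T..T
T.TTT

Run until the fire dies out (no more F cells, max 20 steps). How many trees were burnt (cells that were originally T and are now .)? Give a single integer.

Step 1: +2 fires, +1 burnt (F count now 2)
Step 2: +4 fires, +2 burnt (F count now 4)
Step 3: +4 fires, +4 burnt (F count now 4)
Step 4: +1 fires, +4 burnt (F count now 1)
Step 5: +0 fires, +1 burnt (F count now 0)
Fire out after step 5
Initially T: 16, now '.': 20
Total burnt (originally-T cells now '.'): 11

Answer: 11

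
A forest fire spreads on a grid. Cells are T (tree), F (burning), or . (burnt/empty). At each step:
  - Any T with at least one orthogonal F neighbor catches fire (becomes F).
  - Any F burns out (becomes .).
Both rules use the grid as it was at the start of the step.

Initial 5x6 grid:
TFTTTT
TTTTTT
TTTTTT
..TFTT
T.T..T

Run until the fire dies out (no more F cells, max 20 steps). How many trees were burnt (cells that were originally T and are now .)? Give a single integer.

Step 1: +6 fires, +2 burnt (F count now 6)
Step 2: +9 fires, +6 burnt (F count now 9)
Step 3: +5 fires, +9 burnt (F count now 5)
Step 4: +2 fires, +5 burnt (F count now 2)
Step 5: +0 fires, +2 burnt (F count now 0)
Fire out after step 5
Initially T: 23, now '.': 29
Total burnt (originally-T cells now '.'): 22

Answer: 22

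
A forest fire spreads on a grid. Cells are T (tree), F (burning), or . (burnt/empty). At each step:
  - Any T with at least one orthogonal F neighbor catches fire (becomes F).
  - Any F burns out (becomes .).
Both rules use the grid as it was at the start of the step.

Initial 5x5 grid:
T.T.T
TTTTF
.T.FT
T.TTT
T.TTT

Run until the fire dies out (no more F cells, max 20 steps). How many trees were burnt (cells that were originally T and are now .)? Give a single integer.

Step 1: +4 fires, +2 burnt (F count now 4)
Step 2: +4 fires, +4 burnt (F count now 4)
Step 3: +4 fires, +4 burnt (F count now 4)
Step 4: +2 fires, +4 burnt (F count now 2)
Step 5: +1 fires, +2 burnt (F count now 1)
Step 6: +0 fires, +1 burnt (F count now 0)
Fire out after step 6
Initially T: 17, now '.': 23
Total burnt (originally-T cells now '.'): 15

Answer: 15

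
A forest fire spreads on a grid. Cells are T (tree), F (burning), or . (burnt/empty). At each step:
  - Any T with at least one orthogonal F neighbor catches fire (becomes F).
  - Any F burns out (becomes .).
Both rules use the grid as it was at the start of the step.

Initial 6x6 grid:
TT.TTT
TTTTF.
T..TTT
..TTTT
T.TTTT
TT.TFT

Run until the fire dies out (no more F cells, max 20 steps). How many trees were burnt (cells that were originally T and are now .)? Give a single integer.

Answer: 23

Derivation:
Step 1: +6 fires, +2 burnt (F count now 6)
Step 2: +8 fires, +6 burnt (F count now 8)
Step 3: +4 fires, +8 burnt (F count now 4)
Step 4: +3 fires, +4 burnt (F count now 3)
Step 5: +2 fires, +3 burnt (F count now 2)
Step 6: +0 fires, +2 burnt (F count now 0)
Fire out after step 6
Initially T: 26, now '.': 33
Total burnt (originally-T cells now '.'): 23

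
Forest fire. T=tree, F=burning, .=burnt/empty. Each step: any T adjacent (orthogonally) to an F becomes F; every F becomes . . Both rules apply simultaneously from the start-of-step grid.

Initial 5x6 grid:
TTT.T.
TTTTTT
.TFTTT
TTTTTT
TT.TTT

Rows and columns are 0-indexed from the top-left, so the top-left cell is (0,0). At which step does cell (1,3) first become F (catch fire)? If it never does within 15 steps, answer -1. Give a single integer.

Step 1: cell (1,3)='T' (+4 fires, +1 burnt)
Step 2: cell (1,3)='F' (+6 fires, +4 burnt)
  -> target ignites at step 2
Step 3: cell (1,3)='.' (+8 fires, +6 burnt)
Step 4: cell (1,3)='.' (+6 fires, +8 burnt)
Step 5: cell (1,3)='.' (+1 fires, +6 burnt)
Step 6: cell (1,3)='.' (+0 fires, +1 burnt)
  fire out at step 6

2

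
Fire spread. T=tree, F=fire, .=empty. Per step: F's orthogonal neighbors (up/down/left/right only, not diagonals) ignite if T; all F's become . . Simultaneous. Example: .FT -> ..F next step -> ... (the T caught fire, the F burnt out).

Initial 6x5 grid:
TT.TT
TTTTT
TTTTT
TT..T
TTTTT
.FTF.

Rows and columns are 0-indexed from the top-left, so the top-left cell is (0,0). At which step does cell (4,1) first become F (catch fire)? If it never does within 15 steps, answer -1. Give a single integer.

Step 1: cell (4,1)='F' (+3 fires, +2 burnt)
  -> target ignites at step 1
Step 2: cell (4,1)='.' (+4 fires, +3 burnt)
Step 3: cell (4,1)='.' (+3 fires, +4 burnt)
Step 4: cell (4,1)='.' (+4 fires, +3 burnt)
Step 5: cell (4,1)='.' (+5 fires, +4 burnt)
Step 6: cell (4,1)='.' (+3 fires, +5 burnt)
Step 7: cell (4,1)='.' (+1 fires, +3 burnt)
Step 8: cell (4,1)='.' (+0 fires, +1 burnt)
  fire out at step 8

1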